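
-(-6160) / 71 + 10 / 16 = 49635/568 = 87.39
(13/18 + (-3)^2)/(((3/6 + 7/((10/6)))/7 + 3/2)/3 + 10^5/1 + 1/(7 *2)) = 6125/63000501 = 0.00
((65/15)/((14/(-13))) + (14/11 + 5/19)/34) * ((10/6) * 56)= -11874320/31977 = -371.34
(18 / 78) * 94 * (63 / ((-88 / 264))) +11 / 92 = -4903273/1196 = -4099.73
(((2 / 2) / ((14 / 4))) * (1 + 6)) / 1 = 2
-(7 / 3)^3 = -12.70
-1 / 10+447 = 4469/10 = 446.90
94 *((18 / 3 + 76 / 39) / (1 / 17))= 495380/39 = 12702.05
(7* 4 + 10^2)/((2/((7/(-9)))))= -448/9 = -49.78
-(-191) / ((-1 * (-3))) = 191/3 = 63.67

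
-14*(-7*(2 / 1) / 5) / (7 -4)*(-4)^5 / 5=-200704/75 = -2676.05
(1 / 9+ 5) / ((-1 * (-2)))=23/9 = 2.56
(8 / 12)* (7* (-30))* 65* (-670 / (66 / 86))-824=262143808/33 = 7943751.76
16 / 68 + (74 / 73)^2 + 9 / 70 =8823897/6341510 = 1.39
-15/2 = -7.50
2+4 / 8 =5/2 = 2.50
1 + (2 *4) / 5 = 13/5 = 2.60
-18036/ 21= -6012/7 = -858.86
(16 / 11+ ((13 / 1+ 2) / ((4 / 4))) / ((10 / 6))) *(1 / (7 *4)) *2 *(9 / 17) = 1035/2618 = 0.40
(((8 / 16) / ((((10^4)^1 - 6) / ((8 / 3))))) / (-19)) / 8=-1/1139316 = 0.00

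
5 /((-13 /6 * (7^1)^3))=-30/4459 = -0.01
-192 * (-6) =1152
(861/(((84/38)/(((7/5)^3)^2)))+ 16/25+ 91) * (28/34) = 661586247/265625 = 2490.68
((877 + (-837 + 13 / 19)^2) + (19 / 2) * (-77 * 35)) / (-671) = -487132389/484462 = -1005.51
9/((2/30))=135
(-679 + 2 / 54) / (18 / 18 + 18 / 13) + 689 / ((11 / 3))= -96.82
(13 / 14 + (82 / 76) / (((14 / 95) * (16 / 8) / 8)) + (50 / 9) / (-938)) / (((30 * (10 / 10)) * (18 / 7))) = 255019/651240 = 0.39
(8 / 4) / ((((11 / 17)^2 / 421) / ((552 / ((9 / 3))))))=44774192/121 = 370034.64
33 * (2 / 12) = 11/2 = 5.50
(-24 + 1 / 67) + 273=16684/67 = 249.01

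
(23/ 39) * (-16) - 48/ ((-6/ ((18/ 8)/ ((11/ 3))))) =-1942/429 = -4.53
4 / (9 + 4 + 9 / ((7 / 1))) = 7/25 = 0.28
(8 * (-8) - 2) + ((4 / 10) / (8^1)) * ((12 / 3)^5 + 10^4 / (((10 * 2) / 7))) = 160.20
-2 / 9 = -0.22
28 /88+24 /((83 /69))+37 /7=326653/12782 = 25.56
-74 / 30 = -37/15 = -2.47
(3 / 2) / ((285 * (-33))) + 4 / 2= 12539/6270 = 2.00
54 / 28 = 27/14 = 1.93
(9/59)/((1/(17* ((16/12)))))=204/59 = 3.46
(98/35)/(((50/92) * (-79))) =-644/9875 = -0.07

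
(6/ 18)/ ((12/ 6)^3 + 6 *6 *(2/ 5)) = 5/336 = 0.01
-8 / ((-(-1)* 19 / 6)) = -48/19 = -2.53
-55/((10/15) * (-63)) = 55/42 = 1.31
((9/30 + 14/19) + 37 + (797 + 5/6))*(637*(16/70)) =173426344/1425 = 121702.70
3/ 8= 0.38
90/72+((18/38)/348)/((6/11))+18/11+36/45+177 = 43806207/242440 = 180.69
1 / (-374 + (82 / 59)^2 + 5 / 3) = -10443/3868105 = 0.00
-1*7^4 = -2401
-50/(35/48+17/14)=-16800/653 = -25.73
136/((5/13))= 1768/5 = 353.60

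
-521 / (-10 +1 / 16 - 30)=8336/639 = 13.05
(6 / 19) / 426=1/1349 = 0.00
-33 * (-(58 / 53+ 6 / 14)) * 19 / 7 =354255/2597 = 136.41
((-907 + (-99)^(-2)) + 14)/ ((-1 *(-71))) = -8752292/695871 = -12.58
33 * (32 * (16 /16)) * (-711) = -750816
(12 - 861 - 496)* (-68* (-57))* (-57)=297153540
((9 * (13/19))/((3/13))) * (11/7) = 5577/133 = 41.93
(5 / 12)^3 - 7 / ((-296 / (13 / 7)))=7433/63936 = 0.12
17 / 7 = 2.43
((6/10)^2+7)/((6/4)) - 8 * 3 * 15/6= -4132/75 = -55.09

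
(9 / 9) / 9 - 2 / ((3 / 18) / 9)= -107.89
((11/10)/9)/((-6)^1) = -11/540 = -0.02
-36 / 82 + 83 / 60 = 2323/2460 = 0.94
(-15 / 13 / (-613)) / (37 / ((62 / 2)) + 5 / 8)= 3720/3594019 = 0.00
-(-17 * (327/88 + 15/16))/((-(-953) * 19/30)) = 208845/1593416 = 0.13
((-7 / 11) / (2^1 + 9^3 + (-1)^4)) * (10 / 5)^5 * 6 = -112/671 = -0.17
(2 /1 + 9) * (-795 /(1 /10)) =-87450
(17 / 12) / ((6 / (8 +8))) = 34/9 = 3.78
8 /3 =2.67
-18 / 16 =-9/8 = -1.12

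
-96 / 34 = -2.82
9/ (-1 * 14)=-9/14 = -0.64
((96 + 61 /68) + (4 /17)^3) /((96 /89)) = 169498453/1886592 = 89.84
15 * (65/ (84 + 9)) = 325/31 = 10.48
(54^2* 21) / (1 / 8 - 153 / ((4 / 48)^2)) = -489888/176255 = -2.78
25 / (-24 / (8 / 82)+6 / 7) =-175/1716 = -0.10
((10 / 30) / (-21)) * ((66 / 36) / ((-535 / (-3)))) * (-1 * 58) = 319/33705 = 0.01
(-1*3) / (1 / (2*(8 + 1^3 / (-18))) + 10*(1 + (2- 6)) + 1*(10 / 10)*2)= 429/3995 = 0.11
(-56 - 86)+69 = -73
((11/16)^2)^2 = 14641/65536 = 0.22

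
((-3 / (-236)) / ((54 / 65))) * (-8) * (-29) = 3.55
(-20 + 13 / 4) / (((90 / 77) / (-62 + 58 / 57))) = 4483171/5130 = 873.91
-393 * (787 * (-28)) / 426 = 1443358/71 = 20328.99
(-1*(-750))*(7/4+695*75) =78190125/2 = 39095062.50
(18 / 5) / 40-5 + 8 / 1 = 309/100 = 3.09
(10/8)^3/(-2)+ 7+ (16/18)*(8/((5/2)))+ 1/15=51463/5760 = 8.93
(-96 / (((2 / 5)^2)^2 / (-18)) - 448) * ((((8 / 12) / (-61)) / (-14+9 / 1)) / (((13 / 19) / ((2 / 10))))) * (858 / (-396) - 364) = -215303972/13725 = -15686.99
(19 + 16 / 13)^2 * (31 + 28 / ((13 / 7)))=41432231/2197 = 18858.55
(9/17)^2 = 81/289 = 0.28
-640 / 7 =-91.43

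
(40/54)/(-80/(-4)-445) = -4/2295 = 0.00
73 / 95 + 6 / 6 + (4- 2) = 358/95 = 3.77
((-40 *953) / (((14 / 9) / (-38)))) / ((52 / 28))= 6518520/13 = 501424.62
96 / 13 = 7.38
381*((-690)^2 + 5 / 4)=725578305/4 = 181394576.25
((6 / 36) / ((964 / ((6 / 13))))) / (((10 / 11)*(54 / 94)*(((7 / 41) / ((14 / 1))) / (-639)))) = -1504987/187980 = -8.01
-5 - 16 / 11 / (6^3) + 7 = 1.99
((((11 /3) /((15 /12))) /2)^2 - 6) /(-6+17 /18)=1732/2275 = 0.76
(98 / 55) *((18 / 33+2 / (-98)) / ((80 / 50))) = 283/484 = 0.58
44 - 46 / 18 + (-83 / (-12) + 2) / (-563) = 839675/20268 = 41.43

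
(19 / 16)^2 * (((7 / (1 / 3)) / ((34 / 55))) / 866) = 416955/7537664 = 0.06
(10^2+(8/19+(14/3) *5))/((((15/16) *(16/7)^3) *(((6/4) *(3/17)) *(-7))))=-2937991/492480 = -5.97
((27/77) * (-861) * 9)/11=-29889/121 = -247.02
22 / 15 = 1.47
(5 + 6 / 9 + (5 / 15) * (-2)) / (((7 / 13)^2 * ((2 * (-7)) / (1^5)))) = -845/686 = -1.23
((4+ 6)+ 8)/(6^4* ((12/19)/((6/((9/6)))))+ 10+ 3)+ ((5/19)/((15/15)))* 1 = 27173/78565 = 0.35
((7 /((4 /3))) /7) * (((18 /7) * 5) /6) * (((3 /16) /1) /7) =135/3136 = 0.04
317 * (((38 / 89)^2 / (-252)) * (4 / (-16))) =114437/1996092 = 0.06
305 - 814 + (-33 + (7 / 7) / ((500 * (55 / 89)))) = -14904911/27500 = -542.00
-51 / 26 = -1.96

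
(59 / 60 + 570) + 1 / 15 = 571.05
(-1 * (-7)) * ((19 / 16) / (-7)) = -19/16 = -1.19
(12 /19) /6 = 2/19 = 0.11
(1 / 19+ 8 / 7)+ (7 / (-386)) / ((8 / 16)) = 29756/25669 = 1.16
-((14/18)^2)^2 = -2401/6561 = -0.37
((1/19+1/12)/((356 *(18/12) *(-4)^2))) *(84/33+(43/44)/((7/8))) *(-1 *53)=-77221/24999744 = 0.00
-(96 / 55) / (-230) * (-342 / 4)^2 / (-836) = -4617/69575 = -0.07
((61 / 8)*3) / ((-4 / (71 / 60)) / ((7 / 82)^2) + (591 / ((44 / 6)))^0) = -636657/12882248 = -0.05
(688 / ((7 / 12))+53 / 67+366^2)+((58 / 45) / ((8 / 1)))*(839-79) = 570926821/4221 = 135258.66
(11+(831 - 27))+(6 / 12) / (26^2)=1101881/1352 = 815.00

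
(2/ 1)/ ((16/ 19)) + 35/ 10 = 5.88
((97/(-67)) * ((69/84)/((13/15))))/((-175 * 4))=6693/3414320 = 0.00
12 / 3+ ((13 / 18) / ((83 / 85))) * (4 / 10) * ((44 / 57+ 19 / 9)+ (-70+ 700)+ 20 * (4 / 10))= 24730559/127737 = 193.61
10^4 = 10000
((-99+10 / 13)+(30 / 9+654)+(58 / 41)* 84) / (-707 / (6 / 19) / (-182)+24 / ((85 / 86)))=368564420/19889059 = 18.53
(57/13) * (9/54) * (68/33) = 646/429 = 1.51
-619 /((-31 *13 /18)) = 11142/403 = 27.65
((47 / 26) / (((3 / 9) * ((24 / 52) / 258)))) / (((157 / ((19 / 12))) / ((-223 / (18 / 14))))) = -59940839/11304 = -5302.62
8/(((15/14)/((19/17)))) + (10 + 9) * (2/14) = 19741/1785 = 11.06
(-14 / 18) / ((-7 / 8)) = 8/9 = 0.89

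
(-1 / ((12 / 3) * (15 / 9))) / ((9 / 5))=-1/12 = -0.08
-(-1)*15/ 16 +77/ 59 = 2117/944 = 2.24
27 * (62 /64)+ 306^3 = 28652642.16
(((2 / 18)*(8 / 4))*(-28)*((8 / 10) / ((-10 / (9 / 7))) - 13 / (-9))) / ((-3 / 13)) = 219752/6075 = 36.17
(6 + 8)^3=2744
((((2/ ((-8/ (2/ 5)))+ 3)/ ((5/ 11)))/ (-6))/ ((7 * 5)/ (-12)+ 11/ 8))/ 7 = 638/6475 = 0.10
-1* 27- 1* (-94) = 67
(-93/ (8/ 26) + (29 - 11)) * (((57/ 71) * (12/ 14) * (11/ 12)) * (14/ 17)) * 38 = -5611.05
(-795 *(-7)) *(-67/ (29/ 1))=-372855/29 = -12857.07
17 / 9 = 1.89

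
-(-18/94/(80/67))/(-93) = -201/116560 = 0.00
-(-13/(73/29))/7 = 377/511 = 0.74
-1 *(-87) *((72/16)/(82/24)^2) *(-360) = -20295360/1681 = -12073.38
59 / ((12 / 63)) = 1239/4 = 309.75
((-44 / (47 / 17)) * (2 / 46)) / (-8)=187/2162 = 0.09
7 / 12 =0.58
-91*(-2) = 182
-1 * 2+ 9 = 7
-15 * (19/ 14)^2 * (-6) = 16245/98 = 165.77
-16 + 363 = 347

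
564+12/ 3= 568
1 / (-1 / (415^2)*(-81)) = 172225/81 = 2126.23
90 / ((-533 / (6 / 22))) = -270/5863 = -0.05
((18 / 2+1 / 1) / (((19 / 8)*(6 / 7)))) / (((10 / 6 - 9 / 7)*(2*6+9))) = 35/57 = 0.61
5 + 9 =14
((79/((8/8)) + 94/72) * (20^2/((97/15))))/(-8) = -361375/582 = -620.92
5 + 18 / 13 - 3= 44/13 = 3.38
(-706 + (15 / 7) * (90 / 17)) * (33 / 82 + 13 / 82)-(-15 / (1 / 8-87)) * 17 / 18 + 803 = 840575833/2034543 = 413.15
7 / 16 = 0.44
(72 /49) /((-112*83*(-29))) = 9/1651202 = 0.00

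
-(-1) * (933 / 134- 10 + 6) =397/134 = 2.96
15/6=5/2 = 2.50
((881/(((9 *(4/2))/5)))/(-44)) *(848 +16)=-52860/11 = -4805.45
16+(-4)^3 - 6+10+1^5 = -43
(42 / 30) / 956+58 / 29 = 9567/4780 = 2.00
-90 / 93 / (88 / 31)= -15/44 = -0.34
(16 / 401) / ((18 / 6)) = 16/1203 = 0.01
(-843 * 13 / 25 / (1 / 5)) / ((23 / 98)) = -1073982/115 = -9338.97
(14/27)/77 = 2/297 = 0.01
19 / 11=1.73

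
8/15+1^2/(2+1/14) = 1.02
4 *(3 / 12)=1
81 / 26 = 3.12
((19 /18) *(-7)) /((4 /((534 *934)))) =-5527879/6 = -921313.17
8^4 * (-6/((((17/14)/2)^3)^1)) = -109809.15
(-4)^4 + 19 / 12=257.58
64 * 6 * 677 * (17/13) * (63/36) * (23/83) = 177883104/1079 = 164859.23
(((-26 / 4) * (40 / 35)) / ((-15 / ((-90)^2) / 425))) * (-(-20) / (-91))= -18360000/49 = -374693.88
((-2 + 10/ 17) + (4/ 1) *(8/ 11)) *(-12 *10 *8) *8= -2150400/187 = -11499.47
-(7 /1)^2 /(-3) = 49/3 = 16.33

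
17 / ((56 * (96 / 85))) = 1445/5376 = 0.27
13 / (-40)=-13/40 = -0.32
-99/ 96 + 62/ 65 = -161/2080 = -0.08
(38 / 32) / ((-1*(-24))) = 19/384 = 0.05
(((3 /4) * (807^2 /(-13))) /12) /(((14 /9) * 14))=-5861241/40768 = -143.77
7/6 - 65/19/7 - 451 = -359357/798 = -450.32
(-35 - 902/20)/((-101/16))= 12.69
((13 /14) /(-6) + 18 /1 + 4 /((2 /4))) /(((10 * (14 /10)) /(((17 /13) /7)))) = 2839/8232 = 0.34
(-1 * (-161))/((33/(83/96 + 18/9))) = 4025/288 = 13.98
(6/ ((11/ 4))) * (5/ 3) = 40/11 = 3.64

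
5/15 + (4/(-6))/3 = 1/9 = 0.11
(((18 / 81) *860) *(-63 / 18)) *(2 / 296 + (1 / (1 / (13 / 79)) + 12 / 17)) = -586.75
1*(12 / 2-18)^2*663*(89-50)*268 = 997873344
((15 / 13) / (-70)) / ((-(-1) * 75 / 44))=-22/2275 = -0.01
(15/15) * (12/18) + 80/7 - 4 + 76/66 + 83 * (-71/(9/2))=-901114/693 = -1300.31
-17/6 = -2.83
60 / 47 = 1.28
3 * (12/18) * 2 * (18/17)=72/17 = 4.24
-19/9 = -2.11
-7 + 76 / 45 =-5.31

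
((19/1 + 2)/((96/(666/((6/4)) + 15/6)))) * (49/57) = 16121/192 = 83.96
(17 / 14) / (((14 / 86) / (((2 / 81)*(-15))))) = -3655/1323 = -2.76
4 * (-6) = -24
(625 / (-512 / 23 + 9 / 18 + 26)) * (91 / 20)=4025/6 = 670.83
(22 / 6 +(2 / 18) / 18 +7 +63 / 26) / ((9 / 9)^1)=13790/1053 = 13.10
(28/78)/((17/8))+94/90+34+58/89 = 31744343/885105 = 35.87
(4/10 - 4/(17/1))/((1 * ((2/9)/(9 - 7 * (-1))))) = 1008/85 = 11.86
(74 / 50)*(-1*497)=-18389/25 = -735.56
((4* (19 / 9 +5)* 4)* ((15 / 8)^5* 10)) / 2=421875/32 = 13183.59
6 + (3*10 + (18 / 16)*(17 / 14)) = 4185/112 = 37.37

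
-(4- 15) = 11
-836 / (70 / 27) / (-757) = 11286/26495 = 0.43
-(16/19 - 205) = 3879/19 = 204.16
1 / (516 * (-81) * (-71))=1/2967516 = 0.00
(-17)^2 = 289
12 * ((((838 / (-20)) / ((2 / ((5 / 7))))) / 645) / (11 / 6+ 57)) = -2514/531265 = 0.00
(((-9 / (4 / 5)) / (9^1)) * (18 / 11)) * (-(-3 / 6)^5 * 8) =-45/88 = -0.51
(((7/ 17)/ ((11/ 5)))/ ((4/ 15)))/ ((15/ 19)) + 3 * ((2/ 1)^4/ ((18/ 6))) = 12633/748 = 16.89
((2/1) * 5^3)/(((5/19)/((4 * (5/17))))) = 19000/17 = 1117.65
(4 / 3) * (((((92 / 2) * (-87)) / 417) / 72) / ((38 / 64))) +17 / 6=361385/142614 = 2.53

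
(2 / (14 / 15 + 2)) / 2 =15/44 = 0.34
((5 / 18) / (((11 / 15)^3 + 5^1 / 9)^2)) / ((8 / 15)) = 94921875/164454976 = 0.58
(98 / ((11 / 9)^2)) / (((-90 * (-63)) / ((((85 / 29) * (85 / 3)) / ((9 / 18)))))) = 20230/10527 = 1.92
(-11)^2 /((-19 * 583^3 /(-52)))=52/31115293 = 0.00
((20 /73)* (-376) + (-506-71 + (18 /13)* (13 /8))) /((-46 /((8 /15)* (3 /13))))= 197907/109135 = 1.81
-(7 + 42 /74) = -280/37 = -7.57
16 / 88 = 2/11 = 0.18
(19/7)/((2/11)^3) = 25289/56 = 451.59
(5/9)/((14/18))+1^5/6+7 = 7.88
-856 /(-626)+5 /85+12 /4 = 23552/5321 = 4.43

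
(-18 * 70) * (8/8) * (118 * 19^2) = -53673480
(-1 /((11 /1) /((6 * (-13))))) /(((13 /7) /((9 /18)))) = 21/11 = 1.91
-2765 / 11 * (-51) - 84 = 140091/11 = 12735.55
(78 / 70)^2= 1521/1225 = 1.24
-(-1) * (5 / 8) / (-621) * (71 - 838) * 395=304.92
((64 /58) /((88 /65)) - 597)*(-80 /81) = 15214640/25839 = 588.82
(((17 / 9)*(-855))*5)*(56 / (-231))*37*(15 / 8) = 1493875/11 = 135806.82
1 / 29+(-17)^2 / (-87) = -3.29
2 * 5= 10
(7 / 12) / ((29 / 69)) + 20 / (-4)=-419/116 = -3.61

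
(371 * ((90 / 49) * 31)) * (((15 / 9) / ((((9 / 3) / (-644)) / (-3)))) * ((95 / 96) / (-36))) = -623256.08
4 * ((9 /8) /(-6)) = -3/4 = -0.75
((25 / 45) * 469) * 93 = 72695/3 = 24231.67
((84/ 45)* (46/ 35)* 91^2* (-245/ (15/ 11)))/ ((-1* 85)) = 821276456/19125 = 42942.56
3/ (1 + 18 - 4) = 1/5 = 0.20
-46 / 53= -0.87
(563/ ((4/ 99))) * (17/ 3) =315843/4 = 78960.75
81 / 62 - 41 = -2461/62 = -39.69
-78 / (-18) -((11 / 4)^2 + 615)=-29675/48 = -618.23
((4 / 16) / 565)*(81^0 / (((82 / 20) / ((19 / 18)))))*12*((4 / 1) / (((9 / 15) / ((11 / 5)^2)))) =0.04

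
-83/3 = -27.67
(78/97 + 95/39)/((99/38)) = 465766/374517 = 1.24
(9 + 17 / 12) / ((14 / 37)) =4625/168 = 27.53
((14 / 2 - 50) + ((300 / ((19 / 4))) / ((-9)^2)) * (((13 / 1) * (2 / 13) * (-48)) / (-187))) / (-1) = 1362211/31977 = 42.60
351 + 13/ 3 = 1066/3 = 355.33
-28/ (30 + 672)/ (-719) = 14/252369 = 0.00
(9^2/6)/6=2.25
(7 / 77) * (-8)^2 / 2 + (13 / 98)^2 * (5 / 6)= 1853263/633864 = 2.92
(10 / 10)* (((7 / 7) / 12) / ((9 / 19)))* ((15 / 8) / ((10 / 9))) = 19/64 = 0.30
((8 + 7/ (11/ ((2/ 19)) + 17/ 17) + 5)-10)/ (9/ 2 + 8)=1294/5275 = 0.25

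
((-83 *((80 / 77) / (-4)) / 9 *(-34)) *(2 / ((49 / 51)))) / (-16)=119935/11319 = 10.60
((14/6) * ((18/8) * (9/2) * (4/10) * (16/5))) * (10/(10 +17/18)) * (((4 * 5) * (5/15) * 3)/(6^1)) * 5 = 90720/197 = 460.51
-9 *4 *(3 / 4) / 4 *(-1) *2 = 13.50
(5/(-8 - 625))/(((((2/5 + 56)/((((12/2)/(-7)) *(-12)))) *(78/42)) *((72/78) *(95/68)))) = -340/565269 = 0.00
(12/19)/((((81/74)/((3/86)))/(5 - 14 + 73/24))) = -5291/44118 = -0.12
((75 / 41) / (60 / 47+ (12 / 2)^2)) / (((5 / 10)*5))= 235/11972 = 0.02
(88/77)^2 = 64/49 = 1.31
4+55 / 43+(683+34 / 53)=1570050/2279 = 688.92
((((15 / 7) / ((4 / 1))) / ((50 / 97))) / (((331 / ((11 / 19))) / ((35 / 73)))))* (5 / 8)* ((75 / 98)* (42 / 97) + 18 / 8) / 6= 20295/86600192 = 0.00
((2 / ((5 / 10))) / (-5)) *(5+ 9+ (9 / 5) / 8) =-569/50 = -11.38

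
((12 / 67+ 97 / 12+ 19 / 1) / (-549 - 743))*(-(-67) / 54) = -21919/837216 = -0.03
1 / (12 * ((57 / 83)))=83/684 = 0.12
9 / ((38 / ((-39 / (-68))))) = 351/2584 = 0.14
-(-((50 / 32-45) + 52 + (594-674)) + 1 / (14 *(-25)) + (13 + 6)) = -253217/2800 = -90.43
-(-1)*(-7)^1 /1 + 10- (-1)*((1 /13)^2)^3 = 14480428/4826809 = 3.00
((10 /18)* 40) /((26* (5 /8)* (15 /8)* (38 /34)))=4352/6669 = 0.65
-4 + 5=1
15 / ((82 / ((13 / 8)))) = 195/656 = 0.30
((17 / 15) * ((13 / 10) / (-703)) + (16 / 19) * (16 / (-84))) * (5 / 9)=-6313/69930 = -0.09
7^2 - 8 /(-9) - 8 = 377/9 = 41.89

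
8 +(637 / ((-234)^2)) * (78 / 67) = 28993/3618 = 8.01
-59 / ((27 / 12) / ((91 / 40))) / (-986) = 5369/88740 = 0.06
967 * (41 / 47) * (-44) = -1744468/47 = -37116.34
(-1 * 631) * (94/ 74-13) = 273854/37 = 7401.46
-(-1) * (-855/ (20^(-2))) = -342000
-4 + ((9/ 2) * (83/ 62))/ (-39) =-6697/1612 = -4.15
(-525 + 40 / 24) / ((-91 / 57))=29830/91 = 327.80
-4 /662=-2/331 = -0.01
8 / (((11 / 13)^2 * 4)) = 2.79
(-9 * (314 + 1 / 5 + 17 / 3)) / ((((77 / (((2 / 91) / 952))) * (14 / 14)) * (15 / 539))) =-2399/77350 = -0.03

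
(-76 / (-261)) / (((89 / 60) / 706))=1073120/7743 = 138.59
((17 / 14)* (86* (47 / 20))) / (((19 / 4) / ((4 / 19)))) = 137428/12635 = 10.88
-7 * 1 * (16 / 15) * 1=-112/15 = -7.47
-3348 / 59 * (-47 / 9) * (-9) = -2667.05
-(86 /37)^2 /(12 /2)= -3698/4107 = -0.90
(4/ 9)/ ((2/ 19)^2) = 361/9 = 40.11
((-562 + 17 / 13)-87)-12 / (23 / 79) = -205984/299 = -688.91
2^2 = 4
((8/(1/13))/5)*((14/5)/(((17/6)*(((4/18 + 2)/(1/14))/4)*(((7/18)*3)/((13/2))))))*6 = 1314144/14875 = 88.35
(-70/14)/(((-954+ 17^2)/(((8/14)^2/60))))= 4/97755 = 0.00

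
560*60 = 33600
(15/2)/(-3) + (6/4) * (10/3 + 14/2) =13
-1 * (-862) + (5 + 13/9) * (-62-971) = -52156/9 = -5795.11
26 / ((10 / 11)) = 28.60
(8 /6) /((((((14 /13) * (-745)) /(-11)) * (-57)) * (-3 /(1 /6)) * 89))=143/714303765 = 0.00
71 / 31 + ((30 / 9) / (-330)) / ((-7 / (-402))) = 12247/7161 = 1.71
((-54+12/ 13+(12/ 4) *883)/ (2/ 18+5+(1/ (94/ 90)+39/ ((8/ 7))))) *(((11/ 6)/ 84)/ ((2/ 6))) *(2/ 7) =1359522/1125215 = 1.21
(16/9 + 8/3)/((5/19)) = 152/9 = 16.89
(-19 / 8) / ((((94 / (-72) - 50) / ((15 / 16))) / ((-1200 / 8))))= -192375/29552 = -6.51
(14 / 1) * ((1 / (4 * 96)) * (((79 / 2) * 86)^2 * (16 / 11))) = 80777263/132 = 611948.96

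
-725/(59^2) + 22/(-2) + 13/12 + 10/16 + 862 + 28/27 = 641771129/751896 = 853.54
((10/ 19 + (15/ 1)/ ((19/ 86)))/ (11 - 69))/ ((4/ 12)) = -1950/551 = -3.54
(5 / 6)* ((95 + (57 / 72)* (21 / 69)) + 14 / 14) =80.20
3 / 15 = 1/5 = 0.20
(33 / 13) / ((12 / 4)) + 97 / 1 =1272/13 = 97.85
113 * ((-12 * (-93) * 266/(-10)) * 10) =-33544728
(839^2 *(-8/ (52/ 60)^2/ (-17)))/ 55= 8018.59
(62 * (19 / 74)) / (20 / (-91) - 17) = -53599/57979 = -0.92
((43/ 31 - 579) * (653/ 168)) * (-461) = 385021207/372 = 1035003.24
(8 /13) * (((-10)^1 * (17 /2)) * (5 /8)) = -425/13 = -32.69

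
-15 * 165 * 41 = -101475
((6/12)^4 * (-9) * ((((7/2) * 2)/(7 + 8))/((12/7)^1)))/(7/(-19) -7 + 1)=931/38720 = 0.02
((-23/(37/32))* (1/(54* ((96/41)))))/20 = -943/119880 = -0.01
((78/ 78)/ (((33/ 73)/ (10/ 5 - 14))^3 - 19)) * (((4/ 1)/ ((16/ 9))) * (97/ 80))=-37734649/262803335 = -0.14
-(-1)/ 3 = 1/3 = 0.33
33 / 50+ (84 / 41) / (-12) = 1003/2050 = 0.49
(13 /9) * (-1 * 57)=-247/3 = -82.33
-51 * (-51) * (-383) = -996183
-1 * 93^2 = -8649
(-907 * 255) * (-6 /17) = 81630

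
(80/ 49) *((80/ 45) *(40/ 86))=25600/18963 = 1.35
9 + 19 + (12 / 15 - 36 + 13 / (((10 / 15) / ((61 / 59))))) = 7647/590 = 12.96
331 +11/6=1997/6 = 332.83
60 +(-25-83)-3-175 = -226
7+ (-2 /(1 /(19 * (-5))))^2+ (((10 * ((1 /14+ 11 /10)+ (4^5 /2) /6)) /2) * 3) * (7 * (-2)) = 17941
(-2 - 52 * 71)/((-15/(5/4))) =1847/6 = 307.83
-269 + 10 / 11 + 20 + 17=-2542/11 = -231.09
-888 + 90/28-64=-13283/14 = -948.79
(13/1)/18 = 13/18 = 0.72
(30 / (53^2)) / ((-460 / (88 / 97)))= -132/6266879 = 0.00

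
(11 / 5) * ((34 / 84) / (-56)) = -187/11760 = -0.02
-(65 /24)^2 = -4225/576 = -7.34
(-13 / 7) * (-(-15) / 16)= -195/112 = -1.74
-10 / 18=-5/9 = -0.56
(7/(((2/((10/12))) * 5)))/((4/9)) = 21/16 = 1.31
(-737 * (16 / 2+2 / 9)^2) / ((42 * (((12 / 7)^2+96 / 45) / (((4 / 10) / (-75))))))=7062671/5661900 = 1.25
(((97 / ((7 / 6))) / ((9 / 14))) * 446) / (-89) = -173048/267 = -648.12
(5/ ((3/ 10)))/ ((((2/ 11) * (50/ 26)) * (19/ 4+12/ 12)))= 572/69 = 8.29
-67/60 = -1.12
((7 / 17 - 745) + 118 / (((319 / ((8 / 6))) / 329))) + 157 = -425.32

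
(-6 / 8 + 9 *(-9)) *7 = -2289/4 = -572.25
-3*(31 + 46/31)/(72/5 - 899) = 15105/137113 = 0.11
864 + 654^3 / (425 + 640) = 93548808/355 = 263517.77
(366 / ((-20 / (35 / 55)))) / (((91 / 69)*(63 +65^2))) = -12627/6131840 = 0.00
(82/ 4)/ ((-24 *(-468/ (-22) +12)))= -451/17568 = -0.03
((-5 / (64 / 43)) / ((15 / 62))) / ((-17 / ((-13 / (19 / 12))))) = -6.71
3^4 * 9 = 729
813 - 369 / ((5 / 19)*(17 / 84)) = -519819/85 = -6115.52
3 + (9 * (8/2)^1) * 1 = 39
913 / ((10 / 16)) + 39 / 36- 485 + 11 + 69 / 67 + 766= 7054751/4020 = 1754.91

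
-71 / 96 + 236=22585/96 = 235.26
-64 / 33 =-1.94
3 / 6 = 1/2 = 0.50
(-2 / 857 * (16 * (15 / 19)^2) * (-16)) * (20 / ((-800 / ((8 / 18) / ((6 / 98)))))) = -62720/928131 = -0.07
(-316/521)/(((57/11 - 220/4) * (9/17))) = 14773/642393 = 0.02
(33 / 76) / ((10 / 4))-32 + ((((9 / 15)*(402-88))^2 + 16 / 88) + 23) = 370827817/10450 = 35485.92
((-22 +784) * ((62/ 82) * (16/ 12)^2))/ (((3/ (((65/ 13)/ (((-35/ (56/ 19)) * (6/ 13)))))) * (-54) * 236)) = 818896/33505569 = 0.02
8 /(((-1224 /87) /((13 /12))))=-377/612 = -0.62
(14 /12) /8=7/48 = 0.15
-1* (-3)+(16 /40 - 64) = -303/5 = -60.60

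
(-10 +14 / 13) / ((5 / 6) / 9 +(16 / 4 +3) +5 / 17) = -1.21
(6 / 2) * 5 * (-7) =-105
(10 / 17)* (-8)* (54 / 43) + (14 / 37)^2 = -5770804/1000739 = -5.77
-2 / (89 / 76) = -152/89 = -1.71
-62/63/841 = -62/52983 = 0.00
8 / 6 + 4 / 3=8/3 = 2.67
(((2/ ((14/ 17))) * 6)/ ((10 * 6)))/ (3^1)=17/210 = 0.08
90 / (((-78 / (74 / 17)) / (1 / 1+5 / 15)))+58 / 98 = -66111/10829 = -6.10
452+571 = 1023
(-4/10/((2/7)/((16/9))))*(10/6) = -112/27 = -4.15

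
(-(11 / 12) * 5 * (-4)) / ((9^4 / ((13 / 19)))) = 715/373977 = 0.00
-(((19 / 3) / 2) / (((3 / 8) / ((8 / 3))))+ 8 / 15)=-3112/135 = -23.05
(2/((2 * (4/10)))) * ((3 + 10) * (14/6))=455/6 = 75.83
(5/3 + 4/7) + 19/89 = 4582/1869 = 2.45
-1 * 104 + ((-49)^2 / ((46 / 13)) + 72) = 29741/46 = 646.54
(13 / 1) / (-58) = -13/58 = -0.22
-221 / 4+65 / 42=-4511/84 = -53.70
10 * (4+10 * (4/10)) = 80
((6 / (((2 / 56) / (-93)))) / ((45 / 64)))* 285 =-6332928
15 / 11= 1.36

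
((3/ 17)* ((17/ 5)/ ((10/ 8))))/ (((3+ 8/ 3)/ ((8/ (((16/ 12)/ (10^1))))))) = 432/85 = 5.08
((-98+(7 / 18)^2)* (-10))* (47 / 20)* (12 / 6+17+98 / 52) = 269697421/5616 = 48023.05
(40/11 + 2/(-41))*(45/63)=8090/3157 = 2.56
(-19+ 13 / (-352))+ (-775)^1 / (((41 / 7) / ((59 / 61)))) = -129425601/880352 = -147.02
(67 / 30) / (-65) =-67/1950 = -0.03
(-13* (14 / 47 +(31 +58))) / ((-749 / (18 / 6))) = 163683/35203 = 4.65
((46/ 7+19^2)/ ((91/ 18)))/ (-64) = -23157/20384 = -1.14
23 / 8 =2.88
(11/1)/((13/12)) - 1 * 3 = 93/13 = 7.15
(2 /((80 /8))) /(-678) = -1/3390 = 0.00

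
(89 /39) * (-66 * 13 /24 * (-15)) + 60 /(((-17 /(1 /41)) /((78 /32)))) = 1705615/1394 = 1223.54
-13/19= -0.68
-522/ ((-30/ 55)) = 957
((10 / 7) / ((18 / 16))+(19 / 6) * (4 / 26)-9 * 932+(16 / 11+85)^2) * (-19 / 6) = 858456803/297297 = 2887.54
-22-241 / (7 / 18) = -4492/7 = -641.71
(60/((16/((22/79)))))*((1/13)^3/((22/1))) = 15/694252 = 0.00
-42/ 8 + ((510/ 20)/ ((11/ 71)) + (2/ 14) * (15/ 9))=147451/924 = 159.58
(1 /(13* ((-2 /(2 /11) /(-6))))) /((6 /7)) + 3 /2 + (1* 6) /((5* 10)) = 11933/7150 = 1.67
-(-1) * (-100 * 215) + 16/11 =-236484/11 = -21498.55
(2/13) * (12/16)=3/26 = 0.12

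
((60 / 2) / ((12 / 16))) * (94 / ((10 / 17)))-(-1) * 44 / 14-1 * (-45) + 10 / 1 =45151/7 = 6450.14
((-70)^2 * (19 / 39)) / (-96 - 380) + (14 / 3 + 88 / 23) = 17677/5083 = 3.48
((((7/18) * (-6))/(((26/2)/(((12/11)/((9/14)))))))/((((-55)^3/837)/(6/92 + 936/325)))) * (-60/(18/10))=-82317648/547207375 = -0.15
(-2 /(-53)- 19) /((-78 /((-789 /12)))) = -88105/5512 = -15.98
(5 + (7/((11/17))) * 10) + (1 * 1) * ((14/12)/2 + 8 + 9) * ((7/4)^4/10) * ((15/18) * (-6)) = 2076559/67584 = 30.73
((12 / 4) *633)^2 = 3606201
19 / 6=3.17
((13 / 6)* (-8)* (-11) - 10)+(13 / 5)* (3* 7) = 3529/15 = 235.27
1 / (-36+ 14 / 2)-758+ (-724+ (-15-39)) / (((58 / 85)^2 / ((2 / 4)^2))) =-7910581/6728 = -1175.77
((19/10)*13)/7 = 247/70 = 3.53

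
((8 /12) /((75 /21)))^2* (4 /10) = 392/28125 = 0.01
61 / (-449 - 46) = -61/495 = -0.12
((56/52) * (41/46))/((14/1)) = 41/598 = 0.07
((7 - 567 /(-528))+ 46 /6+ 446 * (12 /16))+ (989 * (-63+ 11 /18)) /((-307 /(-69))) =-730392313/54032 = -13517.77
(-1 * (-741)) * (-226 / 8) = -83733/4 = -20933.25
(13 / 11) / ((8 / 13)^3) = 28561/5632 = 5.07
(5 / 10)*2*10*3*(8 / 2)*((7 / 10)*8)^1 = 672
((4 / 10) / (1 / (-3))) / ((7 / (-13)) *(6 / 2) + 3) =-13/15 = -0.87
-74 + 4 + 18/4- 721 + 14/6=-4705/6 = -784.17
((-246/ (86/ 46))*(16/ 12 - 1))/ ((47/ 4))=-3.73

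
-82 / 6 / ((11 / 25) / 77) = -7175/3 = -2391.67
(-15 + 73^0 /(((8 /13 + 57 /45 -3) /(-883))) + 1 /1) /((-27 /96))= -2706128/981 = -2758.54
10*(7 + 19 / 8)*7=2625/4 = 656.25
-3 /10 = -0.30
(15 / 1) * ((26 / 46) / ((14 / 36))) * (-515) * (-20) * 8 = 1796422.36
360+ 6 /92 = 360.07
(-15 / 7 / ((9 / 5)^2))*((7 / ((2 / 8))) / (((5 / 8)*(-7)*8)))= 100/189 = 0.53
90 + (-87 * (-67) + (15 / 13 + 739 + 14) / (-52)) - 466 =919106/169 = 5438.50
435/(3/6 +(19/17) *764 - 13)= 14790/28607 = 0.52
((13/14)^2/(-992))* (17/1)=-0.01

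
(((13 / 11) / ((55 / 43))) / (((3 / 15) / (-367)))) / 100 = -205153/12100 = -16.95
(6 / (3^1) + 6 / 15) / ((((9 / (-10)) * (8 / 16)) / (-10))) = 160/3 = 53.33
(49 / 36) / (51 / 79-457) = -3871/1297872 = 0.00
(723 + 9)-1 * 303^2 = -91077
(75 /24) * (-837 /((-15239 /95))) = 1987875/121912 = 16.31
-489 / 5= -97.80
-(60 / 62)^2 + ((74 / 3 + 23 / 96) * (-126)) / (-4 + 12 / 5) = 1960.43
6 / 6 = 1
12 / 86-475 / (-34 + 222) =-19297/8084 = -2.39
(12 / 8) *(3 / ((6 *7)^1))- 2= -53/28 = -1.89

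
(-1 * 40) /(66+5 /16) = -640/1061 = -0.60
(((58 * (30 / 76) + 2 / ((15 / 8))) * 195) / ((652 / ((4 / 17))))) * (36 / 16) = 798993/210596 = 3.79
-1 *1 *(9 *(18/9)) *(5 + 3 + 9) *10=-3060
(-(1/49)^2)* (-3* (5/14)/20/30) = 1/1344560 = 0.00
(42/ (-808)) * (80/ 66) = -0.06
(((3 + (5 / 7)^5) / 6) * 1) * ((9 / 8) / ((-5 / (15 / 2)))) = -240957/268912 = -0.90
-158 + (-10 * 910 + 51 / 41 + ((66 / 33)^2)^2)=-378871/41 = -9240.76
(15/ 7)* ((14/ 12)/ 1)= 5/2 = 2.50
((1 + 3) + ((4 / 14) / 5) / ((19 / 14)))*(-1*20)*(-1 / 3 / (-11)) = -512/209 = -2.45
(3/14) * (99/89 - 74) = -19461/1246 = -15.62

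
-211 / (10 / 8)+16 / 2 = -804/5 = -160.80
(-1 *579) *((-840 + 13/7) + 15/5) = 3384834/7 = 483547.71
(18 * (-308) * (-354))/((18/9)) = 981288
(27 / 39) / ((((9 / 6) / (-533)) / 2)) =-492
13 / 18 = 0.72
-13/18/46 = -0.02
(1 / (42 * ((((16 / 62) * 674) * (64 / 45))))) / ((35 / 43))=3999/33818624 = 0.00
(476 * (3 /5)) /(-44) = -357/55 = -6.49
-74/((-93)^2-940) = -0.01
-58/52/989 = -29/25714 = 0.00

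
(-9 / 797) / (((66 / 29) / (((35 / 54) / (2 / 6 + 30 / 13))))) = -13195/10836012 = 0.00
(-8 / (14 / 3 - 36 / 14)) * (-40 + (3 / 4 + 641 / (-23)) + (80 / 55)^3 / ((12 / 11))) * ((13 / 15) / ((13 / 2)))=15031219/459195 = 32.73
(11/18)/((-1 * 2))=-11/36 = -0.31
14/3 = 4.67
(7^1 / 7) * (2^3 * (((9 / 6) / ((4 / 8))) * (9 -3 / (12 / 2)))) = 204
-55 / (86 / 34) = -935/43 = -21.74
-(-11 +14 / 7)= 9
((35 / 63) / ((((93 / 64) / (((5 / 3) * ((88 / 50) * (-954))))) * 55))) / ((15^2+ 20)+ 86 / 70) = -94976/1202211 = -0.08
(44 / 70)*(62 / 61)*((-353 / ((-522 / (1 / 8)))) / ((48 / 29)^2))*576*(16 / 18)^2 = 13963268/1556415 = 8.97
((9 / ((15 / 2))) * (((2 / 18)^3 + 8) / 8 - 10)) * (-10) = 52487/486 = 108.00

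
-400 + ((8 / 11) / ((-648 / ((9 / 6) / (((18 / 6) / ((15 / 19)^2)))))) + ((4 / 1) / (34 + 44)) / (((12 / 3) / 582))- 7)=-371257057/929214 = -399.54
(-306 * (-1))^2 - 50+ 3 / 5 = 467933/5 = 93586.60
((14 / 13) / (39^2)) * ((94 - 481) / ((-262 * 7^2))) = 43/2014649 = 0.00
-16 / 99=-0.16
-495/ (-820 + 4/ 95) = 47025/77896 = 0.60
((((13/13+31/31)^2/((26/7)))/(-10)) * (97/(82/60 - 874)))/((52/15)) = 30555/8848502 = 0.00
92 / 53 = 1.74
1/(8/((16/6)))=1/3 = 0.33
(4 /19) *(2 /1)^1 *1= 8/19 = 0.42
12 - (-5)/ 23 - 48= -823/23 = -35.78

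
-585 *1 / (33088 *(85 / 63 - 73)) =36855/149359232 = 0.00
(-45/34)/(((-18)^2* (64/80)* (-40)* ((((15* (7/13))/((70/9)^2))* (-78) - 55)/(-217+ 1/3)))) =56875/134512704 = 0.00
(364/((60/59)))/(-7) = -767/15 = -51.13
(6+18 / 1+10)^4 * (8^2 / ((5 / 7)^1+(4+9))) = 18708704/3 = 6236234.67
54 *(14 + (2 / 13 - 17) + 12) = 6426/13 = 494.31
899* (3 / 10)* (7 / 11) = 18879/110 = 171.63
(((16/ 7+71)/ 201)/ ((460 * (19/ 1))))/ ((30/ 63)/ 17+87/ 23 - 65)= -459/673250840 = 0.00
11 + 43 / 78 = 901/78 = 11.55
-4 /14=-2/7 = -0.29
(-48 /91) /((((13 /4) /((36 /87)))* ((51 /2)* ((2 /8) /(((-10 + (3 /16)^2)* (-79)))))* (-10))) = 0.83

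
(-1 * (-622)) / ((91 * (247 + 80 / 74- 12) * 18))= 11507/7153965 = 0.00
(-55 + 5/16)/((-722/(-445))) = -389375/11552 = -33.71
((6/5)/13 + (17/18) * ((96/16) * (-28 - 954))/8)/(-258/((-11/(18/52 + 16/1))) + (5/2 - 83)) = -5967313/2598810 = -2.30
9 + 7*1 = 16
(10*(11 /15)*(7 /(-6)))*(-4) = 308/9 = 34.22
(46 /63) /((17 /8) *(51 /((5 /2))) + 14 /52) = 11960/714483 = 0.02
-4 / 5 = -0.80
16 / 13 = 1.23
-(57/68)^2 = -0.70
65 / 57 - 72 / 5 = -3779/285 = -13.26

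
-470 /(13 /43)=-20210/13 = -1554.62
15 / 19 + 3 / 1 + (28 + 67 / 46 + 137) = 148795/874 = 170.25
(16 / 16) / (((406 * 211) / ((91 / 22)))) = 13/269236 = 0.00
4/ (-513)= -4/513 = -0.01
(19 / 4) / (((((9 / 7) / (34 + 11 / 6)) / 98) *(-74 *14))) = -200165/15984 = -12.52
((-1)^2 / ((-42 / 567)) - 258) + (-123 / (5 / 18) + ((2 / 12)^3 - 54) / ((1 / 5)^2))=-2229319/1080 = -2064.18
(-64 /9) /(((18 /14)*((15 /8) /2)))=-7168/1215 = -5.90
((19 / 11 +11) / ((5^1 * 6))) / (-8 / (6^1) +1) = -14/11 = -1.27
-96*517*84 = -4169088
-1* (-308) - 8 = 300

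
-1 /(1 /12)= -12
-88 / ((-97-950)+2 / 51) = 4488/53395 = 0.08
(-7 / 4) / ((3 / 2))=-7/6 = -1.17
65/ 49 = 1.33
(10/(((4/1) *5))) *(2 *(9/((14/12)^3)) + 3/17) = 67125/11662 = 5.76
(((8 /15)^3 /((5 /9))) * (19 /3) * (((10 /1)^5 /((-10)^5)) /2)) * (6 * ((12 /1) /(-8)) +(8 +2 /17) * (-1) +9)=223744/31875 = 7.02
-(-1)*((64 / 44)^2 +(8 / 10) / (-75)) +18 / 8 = 790439/181500 = 4.36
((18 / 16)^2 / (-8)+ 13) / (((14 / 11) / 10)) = 361625/3584 = 100.90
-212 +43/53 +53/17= -187472/901 = -208.07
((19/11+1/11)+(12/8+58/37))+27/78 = 27682/5291 = 5.23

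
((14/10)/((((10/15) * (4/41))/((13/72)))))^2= 13920361/921600 = 15.10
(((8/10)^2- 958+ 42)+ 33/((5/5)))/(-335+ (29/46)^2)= 46676844/17700475 = 2.64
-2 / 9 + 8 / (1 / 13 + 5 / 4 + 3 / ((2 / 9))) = 734/2313 = 0.32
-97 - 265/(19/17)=-6348/19 = -334.11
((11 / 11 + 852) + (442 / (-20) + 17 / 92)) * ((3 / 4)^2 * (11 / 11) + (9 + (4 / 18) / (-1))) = 34279477/4416 = 7762.56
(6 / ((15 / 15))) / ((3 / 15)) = 30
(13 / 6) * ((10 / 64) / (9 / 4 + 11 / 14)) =91/816 = 0.11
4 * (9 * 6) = 216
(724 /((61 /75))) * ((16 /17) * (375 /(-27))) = -11636.13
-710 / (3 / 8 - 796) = 1136/1273 = 0.89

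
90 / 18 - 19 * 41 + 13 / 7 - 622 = -9759/7 = -1394.14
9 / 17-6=-93/17 = -5.47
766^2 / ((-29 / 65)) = -38139140/29 = -1315142.76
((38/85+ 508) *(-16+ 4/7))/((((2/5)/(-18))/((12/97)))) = 72013536/1649 = 43671.03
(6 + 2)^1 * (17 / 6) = 68/3 = 22.67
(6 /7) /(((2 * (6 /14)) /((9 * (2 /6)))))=3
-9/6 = -1.50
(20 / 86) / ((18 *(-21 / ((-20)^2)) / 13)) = -26000/8127 = -3.20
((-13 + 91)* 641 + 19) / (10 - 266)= -50017/256 = -195.38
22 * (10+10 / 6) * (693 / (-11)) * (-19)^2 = -5837370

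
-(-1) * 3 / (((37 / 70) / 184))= 38640/37 = 1044.32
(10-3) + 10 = 17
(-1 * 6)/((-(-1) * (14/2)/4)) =-24/7 = -3.43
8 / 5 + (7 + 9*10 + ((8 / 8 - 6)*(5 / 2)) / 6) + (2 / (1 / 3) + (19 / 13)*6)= 86803/780 = 111.29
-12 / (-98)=0.12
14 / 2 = 7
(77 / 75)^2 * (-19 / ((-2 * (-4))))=-112651/45000 = -2.50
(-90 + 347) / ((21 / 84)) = 1028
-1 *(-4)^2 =-16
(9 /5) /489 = 3/815 = 0.00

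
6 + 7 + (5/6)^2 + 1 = 529/36 = 14.69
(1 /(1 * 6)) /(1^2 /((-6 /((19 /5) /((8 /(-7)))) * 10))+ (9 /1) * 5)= 400/108133 = 0.00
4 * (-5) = -20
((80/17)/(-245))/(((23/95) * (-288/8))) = 380/172431 = 0.00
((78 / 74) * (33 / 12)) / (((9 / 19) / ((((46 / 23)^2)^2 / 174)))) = 5434/9657 = 0.56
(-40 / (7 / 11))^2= 193600/49 = 3951.02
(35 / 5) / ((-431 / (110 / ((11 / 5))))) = -350/431 = -0.81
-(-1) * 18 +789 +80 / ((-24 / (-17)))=2591/3 = 863.67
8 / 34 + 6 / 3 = 38/17 = 2.24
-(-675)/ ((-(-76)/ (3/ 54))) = 75/152 = 0.49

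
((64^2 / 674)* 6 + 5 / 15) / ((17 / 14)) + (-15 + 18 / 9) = 297383/17187 = 17.30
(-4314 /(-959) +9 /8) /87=0.06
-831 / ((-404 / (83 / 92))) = 68973/37168 = 1.86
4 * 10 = 40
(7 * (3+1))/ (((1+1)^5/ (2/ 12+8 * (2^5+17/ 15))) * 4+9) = 31828/10779 = 2.95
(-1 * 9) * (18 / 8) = -81/4 = -20.25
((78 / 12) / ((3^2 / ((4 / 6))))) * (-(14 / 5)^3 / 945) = -5096/455625 = -0.01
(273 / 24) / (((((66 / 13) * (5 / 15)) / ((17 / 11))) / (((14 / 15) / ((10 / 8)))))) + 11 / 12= 104943/12100 = 8.67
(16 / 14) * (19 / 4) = 38/7 = 5.43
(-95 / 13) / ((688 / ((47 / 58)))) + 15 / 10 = 773663/518752 = 1.49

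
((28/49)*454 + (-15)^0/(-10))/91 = 18153/6370 = 2.85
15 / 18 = 5/6 = 0.83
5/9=0.56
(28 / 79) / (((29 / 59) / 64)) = 105728/2291 = 46.15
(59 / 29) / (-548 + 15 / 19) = -1121/301513 = 0.00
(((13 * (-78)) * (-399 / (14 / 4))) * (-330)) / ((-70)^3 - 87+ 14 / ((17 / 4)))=72054840/648047 = 111.19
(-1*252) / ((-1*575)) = 252/575 = 0.44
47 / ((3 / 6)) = 94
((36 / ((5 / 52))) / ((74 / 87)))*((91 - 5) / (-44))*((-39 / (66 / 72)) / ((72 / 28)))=318643416/22385 = 14234.68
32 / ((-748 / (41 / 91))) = -328/17017 = -0.02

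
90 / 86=45/43 = 1.05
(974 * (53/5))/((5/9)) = 464598/25 = 18583.92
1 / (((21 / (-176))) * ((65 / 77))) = -1936/195 = -9.93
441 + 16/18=3977/9 = 441.89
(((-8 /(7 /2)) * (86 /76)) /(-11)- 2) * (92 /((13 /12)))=-2850528/19019 = -149.88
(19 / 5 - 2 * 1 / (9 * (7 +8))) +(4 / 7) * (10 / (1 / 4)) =25177/945 = 26.64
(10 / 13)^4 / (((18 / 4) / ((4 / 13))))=80000/3341637 = 0.02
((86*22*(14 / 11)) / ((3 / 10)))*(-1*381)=-3058160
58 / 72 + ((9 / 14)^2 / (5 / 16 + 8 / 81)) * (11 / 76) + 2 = 52716679/17864028 = 2.95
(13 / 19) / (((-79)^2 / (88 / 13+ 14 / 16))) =795/948632 = 0.00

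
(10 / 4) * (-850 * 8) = -17000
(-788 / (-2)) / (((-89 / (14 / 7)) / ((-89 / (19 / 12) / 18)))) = 1576/57 = 27.65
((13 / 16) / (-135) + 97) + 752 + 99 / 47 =86403709/101520 = 851.10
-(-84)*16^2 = 21504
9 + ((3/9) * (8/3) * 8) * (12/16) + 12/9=47/3 = 15.67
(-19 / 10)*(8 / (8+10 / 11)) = -418/245 = -1.71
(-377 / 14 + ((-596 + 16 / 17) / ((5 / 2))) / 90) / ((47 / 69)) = -12141309/279650 = -43.42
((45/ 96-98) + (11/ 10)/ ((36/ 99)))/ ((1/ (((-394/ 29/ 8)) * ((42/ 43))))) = 62555577/399040 = 156.77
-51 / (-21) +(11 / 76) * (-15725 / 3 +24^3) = 1986395/1596 = 1244.61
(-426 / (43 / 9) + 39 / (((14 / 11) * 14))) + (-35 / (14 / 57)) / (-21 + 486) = -22803593/261268 = -87.28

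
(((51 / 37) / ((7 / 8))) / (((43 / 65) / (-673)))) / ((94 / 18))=-160631640/523439 = -306.88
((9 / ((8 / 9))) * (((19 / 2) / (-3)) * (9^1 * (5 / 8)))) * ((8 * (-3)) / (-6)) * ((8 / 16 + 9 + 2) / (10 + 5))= -35397/64 = -553.08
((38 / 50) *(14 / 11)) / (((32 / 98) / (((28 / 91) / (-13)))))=-6517/92950 = -0.07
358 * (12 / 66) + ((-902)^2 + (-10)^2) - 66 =8950734/11 = 813703.09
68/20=17/5 = 3.40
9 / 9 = 1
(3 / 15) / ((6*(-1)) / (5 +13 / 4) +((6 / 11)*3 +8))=11/490 = 0.02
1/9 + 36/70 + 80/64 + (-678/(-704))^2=109396403/39029760 = 2.80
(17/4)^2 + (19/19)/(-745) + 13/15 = 18.93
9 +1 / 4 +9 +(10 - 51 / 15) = 497/20 = 24.85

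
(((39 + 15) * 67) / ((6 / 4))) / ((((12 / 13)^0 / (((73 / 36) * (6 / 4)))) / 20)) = 146730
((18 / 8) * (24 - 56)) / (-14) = 36/7 = 5.14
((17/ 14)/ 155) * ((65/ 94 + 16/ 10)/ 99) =6103/33656700 = 0.00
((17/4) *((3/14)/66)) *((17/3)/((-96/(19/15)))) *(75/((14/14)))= -27455/354816 = -0.08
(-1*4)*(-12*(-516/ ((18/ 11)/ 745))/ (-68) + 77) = 2813844/17 = 165520.24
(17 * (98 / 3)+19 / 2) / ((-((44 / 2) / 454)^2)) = -174631781/726 = -240539.64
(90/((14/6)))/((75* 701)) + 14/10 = 34367/24535 = 1.40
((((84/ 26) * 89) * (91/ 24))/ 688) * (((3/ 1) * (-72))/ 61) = -117747/20984 = -5.61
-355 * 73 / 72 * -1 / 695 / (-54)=-5183/540432 = -0.01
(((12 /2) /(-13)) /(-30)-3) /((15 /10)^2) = -776/585 = -1.33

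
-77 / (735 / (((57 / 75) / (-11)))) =19/2625 = 0.01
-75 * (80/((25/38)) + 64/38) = -175680/19 = -9246.32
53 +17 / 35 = 1872/35 = 53.49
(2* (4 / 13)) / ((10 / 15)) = 12/13 = 0.92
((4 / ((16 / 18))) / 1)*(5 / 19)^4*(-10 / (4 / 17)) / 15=-31875/521284 = -0.06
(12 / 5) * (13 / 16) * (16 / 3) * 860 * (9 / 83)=80496/83 = 969.83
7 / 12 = 0.58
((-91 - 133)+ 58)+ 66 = -100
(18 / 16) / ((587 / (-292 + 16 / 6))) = -651/1174 = -0.55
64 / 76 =16/19 = 0.84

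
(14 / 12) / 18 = 7/108 = 0.06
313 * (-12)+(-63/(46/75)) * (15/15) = -177501/46 = -3858.72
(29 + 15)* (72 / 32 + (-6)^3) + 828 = -8577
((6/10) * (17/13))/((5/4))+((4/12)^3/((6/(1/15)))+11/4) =3.38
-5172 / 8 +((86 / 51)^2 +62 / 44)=-18375340/28611 = -642.25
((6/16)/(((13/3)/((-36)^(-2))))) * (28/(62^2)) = 7/14391936 = 0.00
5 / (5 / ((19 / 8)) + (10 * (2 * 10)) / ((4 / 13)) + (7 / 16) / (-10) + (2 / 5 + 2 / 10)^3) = 380000/49573091 = 0.01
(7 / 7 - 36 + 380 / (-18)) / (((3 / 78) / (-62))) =814060/9 = 90451.11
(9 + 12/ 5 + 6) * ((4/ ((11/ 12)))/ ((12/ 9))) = 3132/55 = 56.95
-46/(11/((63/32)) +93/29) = -84042/16067 = -5.23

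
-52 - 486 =-538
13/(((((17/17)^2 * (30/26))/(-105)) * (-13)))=91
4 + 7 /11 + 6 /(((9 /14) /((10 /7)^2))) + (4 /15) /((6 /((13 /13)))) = 82219/3465 = 23.73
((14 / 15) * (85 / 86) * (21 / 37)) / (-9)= -833/14319 = -0.06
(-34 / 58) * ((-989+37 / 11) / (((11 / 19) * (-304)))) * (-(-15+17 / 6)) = -2242487/56144 = -39.94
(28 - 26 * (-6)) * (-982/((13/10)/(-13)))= 1806880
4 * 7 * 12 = 336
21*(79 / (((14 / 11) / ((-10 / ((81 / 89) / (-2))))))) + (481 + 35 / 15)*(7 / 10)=782545/27 = 28983.15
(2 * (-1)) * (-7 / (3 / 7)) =98/3 = 32.67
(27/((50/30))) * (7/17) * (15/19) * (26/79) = 44226/25517 = 1.73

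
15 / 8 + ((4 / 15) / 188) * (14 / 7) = 10591/5640 = 1.88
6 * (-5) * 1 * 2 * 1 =-60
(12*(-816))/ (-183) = 3264/61 = 53.51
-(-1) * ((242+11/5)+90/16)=249.82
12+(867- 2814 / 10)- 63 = 2673/5 = 534.60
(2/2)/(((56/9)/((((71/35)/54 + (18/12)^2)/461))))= 8647/10842720 = 0.00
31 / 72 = 0.43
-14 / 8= -7/4 = -1.75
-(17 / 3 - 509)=1510/3 = 503.33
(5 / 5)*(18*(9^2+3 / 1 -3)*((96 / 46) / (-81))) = -864/23 = -37.57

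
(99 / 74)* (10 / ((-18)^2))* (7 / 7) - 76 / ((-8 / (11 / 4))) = 69707/2664 = 26.17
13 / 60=0.22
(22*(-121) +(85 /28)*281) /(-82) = 50651/2296 = 22.06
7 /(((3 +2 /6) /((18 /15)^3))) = 2268/625 = 3.63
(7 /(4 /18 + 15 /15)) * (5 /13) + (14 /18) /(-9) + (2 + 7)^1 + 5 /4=572959/46332 = 12.37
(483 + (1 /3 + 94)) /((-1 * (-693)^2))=-1732/1440747 = 0.00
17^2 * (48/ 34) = 408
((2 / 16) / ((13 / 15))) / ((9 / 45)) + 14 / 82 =3803/4264 = 0.89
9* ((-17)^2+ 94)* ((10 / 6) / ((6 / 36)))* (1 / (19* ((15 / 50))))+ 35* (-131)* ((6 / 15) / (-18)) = 1051523/171 = 6149.26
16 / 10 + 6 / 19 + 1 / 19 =187/95 = 1.97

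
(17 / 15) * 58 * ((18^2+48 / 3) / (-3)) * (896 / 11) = -60075008/99 = -606818.26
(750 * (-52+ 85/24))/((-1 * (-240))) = -29075/192 = -151.43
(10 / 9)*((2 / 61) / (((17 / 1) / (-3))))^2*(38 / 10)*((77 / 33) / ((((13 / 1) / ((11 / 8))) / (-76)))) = -111188/41939391 = 0.00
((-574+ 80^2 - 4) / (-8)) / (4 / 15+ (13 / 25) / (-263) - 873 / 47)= 38010075/956312 = 39.75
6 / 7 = 0.86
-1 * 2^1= -2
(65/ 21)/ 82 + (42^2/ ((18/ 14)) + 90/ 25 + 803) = 18758071/8610 = 2178.64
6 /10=3/5 = 0.60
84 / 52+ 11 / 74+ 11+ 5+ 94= 107517/962 = 111.76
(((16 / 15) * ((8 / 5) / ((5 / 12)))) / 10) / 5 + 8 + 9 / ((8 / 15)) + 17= 41.96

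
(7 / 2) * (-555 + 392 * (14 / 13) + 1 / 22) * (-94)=12495749/286 = 43691.43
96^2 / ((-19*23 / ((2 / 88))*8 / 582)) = -167616/4807 = -34.87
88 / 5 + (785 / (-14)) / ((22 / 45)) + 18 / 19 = -2813179/29260 = -96.14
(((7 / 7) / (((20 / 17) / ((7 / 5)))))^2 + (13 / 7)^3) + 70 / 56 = 31114723/3430000 = 9.07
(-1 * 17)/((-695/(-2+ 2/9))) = -272/6255 = -0.04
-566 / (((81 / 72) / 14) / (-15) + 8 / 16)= -316960/277 = -1144.26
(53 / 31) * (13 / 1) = 689/31 = 22.23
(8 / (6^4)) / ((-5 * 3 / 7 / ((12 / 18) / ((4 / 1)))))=-7/14580 = 0.00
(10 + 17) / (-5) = -5.40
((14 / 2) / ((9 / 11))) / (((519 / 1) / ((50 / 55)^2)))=700/51381 = 0.01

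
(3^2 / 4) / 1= 2.25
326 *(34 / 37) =11084/37 = 299.57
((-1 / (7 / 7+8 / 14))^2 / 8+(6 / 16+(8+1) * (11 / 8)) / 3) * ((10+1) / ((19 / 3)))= 12489/1672 = 7.47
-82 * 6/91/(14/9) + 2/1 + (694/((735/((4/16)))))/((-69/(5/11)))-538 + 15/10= -780308524/1450449 = -537.98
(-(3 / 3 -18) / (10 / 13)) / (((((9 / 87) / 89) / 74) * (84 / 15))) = 21104837/84 = 251248.06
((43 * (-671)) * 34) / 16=-490501/8 = -61312.62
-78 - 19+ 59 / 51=-4888/51 = -95.84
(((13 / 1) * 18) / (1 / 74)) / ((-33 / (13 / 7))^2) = 325156/5929 = 54.84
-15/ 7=-2.14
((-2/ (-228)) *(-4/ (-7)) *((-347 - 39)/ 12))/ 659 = -193/788823 = 0.00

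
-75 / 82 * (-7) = 525/82 = 6.40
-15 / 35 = -3/7 = -0.43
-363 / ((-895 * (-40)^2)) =363/1432000 = 0.00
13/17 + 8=149/17 = 8.76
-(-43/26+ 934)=-24241/26 = -932.35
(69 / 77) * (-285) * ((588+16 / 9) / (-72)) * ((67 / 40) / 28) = 38853233/310464 = 125.15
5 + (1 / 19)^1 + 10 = 286/19 = 15.05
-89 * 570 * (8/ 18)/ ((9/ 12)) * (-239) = 64663840/9 = 7184871.11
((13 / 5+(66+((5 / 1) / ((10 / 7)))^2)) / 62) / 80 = 1617/99200 = 0.02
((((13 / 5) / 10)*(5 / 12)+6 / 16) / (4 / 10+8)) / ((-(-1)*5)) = 29/2520 = 0.01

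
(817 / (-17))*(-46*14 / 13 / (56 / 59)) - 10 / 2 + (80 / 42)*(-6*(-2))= 7815933/3094 = 2526.16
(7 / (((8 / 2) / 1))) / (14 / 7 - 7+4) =-7/4 = -1.75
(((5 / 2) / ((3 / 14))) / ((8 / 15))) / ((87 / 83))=14525/696 = 20.87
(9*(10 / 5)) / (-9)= -2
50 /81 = 0.62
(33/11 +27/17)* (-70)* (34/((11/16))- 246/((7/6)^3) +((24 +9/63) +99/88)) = 472006665/18326 = 25756.12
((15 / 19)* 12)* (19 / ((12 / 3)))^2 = 855/4 = 213.75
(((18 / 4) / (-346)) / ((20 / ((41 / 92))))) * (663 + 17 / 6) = -98277/509312 = -0.19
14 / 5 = 2.80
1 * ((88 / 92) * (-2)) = -44/23 = -1.91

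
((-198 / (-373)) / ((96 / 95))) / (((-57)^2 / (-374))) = -10285/170088 = -0.06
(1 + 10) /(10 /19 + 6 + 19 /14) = 1.40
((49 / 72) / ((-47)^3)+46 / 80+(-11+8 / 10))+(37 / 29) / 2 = -243530002/27097803 = -8.99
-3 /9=-1/3 = -0.33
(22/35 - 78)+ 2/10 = -2701/35 = -77.17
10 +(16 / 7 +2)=14.29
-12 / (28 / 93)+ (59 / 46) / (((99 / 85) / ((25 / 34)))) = -2489507/63756 = -39.05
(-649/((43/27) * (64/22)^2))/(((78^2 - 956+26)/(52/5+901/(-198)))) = -41341949/756469760 = -0.05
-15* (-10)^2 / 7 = -1500/7 = -214.29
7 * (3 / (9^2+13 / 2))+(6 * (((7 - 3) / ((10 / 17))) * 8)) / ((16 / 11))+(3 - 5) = 5566/25 = 222.64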